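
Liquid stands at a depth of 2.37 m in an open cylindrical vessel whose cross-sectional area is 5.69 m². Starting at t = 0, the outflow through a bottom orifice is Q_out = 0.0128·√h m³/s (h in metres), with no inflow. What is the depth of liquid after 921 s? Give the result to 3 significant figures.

A dh/dt = −Q_out = −0.0128 √h.
∫ h^(−1/2) dh = −(0.0128/A) ∫ dt, giving 2√h = 2√h₀ − (0.0128/A) t.
√h = √2.37 − 0.0128·921/(2·5.69) = 1.5395 − 1.0359 = 0.50356.
h = 0.50356² = 0.25357 m.

0.254 m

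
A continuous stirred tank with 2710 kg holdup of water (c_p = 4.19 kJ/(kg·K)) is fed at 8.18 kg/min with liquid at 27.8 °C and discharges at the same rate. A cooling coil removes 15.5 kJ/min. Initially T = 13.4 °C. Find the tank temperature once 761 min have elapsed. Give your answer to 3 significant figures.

25.9 °C

Unsteady energy balance on the tank contents: M c_p dT/dt = ṁ c_p (T_in − T) − 15.5.
τ = M/ṁ = 331.30 min; T_ss = T_in − Q̇/(ṁ c_p) = 27.8 − 15.5/(8.18·4.19) = 27.348 °C.
Solution: T(t) = T_ss + (T₀ − T_ss) e^(−t/τ).
T(761) = 27.348 + (-13.948)·e^(−761/331.30) = 27.348 + (-13.948)·0.10056 = 25.945 °C.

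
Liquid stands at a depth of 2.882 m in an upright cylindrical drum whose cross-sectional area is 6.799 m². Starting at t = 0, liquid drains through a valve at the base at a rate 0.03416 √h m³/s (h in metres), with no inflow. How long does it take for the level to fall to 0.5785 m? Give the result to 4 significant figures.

A dh/dt = −Q_out = −0.03416 √h.
∫ h^(−1/2) dh = −(0.03416/A) ∫ dt, giving 2√h = 2√h₀ − (0.03416/A) t.
t = 2A(√h₀ − √h)/0.03416 = 2·6.799·(√2.882 − √0.5785)/0.03416
  = 13.5980 × (1.69765 − 0.760592) / 0.03416 = 373.011 s.

373.0 s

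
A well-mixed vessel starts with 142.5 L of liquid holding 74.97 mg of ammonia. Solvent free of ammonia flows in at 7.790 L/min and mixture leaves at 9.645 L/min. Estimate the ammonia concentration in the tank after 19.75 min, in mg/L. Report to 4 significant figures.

Let m(t) be the amount of ammonia. Volume: V(t) = V₀ + (Q_in − Q_out) t = 142.5 − 1.85500 t; V(19.75) = 105.864 L.
Solute balance: dm/dt = 0 − Q_out C = −Q_out m/V(t).
dm/m = −Q_out dt/(V₀ − 1.85500 t); integrating gives ln(m/m₀) = −(Q_out/(Q_in−Q_out)) ln(V/V₀).
m = m₀ (V₀/V)^(Q_out/(Q_in−Q_out)) = 74.97 × (142.5/105.864)^(-5.19946) = 15.9884 mg.
C = m/V = 15.9884/105.864 = 0.151028 mg/L.

0.1510 mg/L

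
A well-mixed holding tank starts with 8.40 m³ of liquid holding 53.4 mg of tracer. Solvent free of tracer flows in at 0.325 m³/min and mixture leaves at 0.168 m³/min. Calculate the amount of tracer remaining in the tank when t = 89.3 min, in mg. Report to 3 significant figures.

18.7 mg

Let m(t) be the amount of tracer. Volume: V(t) = V₀ + (Q_in − Q_out) t = 8.40 + 0.15700 t; V(89.3) = 22.420 m³.
No tracer enters, so dm/dt = −Q_out · (m/V).
Separate: dm/m = −Q_out dt/V(t) ⇒ ln(m/m₀) = −(Q_out/(Q_in−Q_out)) ln(V/V₀).
m = m₀ (V₀/V)^(Q_out/(Q_in−Q_out)) = 53.4 × (8.40/22.420)^(1.0701) = 18.677 mg.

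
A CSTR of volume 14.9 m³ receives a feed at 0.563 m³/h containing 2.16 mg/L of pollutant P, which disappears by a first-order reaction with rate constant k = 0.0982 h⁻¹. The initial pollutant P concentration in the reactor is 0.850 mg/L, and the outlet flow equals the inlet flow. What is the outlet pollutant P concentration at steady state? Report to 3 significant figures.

Accumulation = in − out − consumed: V dC/dt = Q C_in − Q C − k V C.
At steady state: 0 = Q C_in − (Q + kV) C_ss, so C_ss = Q C_in/(Q + kV).
C_ss = 0.563·2.16/(0.563 + 0.0982·14.9) = 1.2161/2.0262 = 0.60018 mg/L.

0.600 mg/L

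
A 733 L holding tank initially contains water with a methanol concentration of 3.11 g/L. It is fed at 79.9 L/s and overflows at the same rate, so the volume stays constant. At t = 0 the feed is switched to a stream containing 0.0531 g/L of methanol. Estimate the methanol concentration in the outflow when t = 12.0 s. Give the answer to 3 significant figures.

Transient balance on the dissolved component: V dC/dt = Q(C_in − C).
Rewrite as dC/dt + C/τ = C_in/τ, τ = V/Q = 9.1740 s.
Solution: C(t) = C_in + (C₀ − C_in) e^(−t/τ).
C(12.0) = 0.0531 + (3.11 − 0.0531)·e^(−12.0/9.1740) = 0.0531 + (3.0569)·0.27035 = 0.87952 g/L.

0.880 g/L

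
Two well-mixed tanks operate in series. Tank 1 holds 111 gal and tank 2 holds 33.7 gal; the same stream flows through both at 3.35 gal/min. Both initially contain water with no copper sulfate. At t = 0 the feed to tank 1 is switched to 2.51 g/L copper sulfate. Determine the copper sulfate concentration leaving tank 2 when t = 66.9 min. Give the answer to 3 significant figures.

Species balance on tank i: dCᵢ/dt = (Cᵢ₋₁ − Cᵢ)/τᵢ with τᵢ = Vᵢ/Q.
τ₁ = 111/3.35 = 33.134 min; τ₂ = 33.7/3.35 = 10.060 min.
Solving the cascade with C₁(0)=C₂(0)=0 gives C₂(t) = C_in[1 − (τ₁ e^(−t/τ₁) − τ₂ e^(−t/τ₂))/(τ₁ − τ₂)].
At t = 66.9: e^(−t/τ₁) = 0.13278, e^(−t/τ₂) = 0.0012936.
C₂ = 2.51·[1 − (33.134·0.13278 − 10.060·0.0012936)/(23.075)] = 2.51·0.80990 = 2.0328 g/L.

2.03 g/L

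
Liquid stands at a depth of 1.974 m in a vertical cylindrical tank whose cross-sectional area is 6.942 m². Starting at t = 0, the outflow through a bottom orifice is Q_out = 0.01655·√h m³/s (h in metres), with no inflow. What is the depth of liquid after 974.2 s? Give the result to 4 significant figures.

With no inflow, A dh/dt = −0.01655 √h.
Separate and integrate: 2(√h − √h₀) = −(0.01655/A) t.
√h = √1.974 − 0.01655·974.2/(2·6.942) = 1.40499 − 1.16127 = 0.243726.
h = 0.243726² = 0.0594022 m.

0.05940 m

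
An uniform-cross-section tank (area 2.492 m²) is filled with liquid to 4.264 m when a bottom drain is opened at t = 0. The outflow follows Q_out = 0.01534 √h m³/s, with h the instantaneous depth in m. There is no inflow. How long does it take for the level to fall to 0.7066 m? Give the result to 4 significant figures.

397.8 s

With no inflow, A dh/dt = −0.01534 √h.
∫ h^(−1/2) dh = −(0.01534/A) ∫ dt, giving 2√h = 2√h₀ − (0.01534/A) t.
t = 2A(√h₀ − √h)/0.01534 = 2·2.492·(√4.264 − √0.7066)/0.01534
  = 4.98400 × (2.06495 − 0.840595) / 0.01534 = 397.794 s.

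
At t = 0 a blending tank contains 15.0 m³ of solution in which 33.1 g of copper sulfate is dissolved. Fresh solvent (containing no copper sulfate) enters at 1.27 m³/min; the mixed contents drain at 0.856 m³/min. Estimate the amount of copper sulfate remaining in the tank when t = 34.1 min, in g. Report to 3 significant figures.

Total volume: dV/dt = Q_in − Q_out = 0.41400 m³/min, so V(t) = 15.0 + 0.41400 t and V(34.1) = 29.117 m³.
Solute balance: dm/dt = 0 − Q_out C = −Q_out m/V(t).
Separate: dm/m = −Q_out dt/V(t) ⇒ ln(m/m₀) = −(Q_out/(Q_in−Q_out)) ln(V/V₀).
m = m₀ (V₀/V)^(Q_out/(Q_in−Q_out)) = 33.1 × (15.0/29.117)^(2.0676) = 8.3989 g.

8.40 g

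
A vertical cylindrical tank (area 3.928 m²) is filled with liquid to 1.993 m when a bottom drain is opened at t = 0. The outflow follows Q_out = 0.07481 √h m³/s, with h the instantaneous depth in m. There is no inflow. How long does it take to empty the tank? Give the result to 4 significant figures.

148.3 s

With no inflow, A dh/dt = −0.07481 √h.
This is separable: 2 d(√h)/dt = −0.07481/A, so √h = √h₀ − (0.07481/(2A)) t.
Tank is empty when √h = 0: t_empty = 2A√h₀/0.07481.
t_empty = 2·3.928·√1.993/0.07481 = 7.85600·1.41174/0.07481 = 148.250 s.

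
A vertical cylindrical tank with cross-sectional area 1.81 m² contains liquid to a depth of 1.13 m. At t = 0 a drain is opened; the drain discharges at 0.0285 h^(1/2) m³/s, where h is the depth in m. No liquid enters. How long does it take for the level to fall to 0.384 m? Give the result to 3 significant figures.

56.3 s

A dh/dt = −Q_out = −0.0285 √h.
∫ h^(−1/2) dh = −(0.0285/A) ∫ dt, giving 2√h = 2√h₀ − (0.0285/A) t.
t = 2A(√h₀ − √h)/0.0285 = 2·1.81·(√1.13 − √0.384)/0.0285
  = 3.6200 × (1.0630 − 0.61968) / 0.0285 = 56.312 s.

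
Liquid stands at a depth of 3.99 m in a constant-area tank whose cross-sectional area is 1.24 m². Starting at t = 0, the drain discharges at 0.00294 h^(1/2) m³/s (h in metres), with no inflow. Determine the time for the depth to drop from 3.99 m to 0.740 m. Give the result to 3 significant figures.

959 s

With no inflow, A dh/dt = −0.00294 √h.
Separate and integrate: 2(√h − √h₀) = −(0.00294/A) t.
t = 2A(√h₀ − √h)/0.00294 = 2·1.24·(√3.99 − √0.740)/0.00294
  = 2.4800 × (1.9975 − 0.86023) / 0.00294 = 959.33 s.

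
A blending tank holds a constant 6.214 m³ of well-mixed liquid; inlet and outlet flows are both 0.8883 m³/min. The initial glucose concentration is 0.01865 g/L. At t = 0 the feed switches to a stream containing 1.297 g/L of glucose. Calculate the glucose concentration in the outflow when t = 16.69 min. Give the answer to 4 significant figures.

1.179 g/L

Accumulation = in − out for the solute gives V dC/dt = Q(C_in − C).
Time constant τ = V/Q = 6.214/0.8883 = 6.99538 min.
This is linear first-order; C(t) = C_in + (C₀ − C_in) e^(−t/τ).
C(16.69) = 1.297 + (0.01865 − 1.297)·e^(−16.69/6.99538) = 1.297 + (-1.27835)·0.0920099 = 1.17938 g/L.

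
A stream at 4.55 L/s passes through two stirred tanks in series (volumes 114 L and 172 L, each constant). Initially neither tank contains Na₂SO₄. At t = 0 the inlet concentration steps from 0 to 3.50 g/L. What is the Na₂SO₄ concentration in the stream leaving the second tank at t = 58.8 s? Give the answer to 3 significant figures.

1.97 g/L

Each tank obeys Vᵢ dCᵢ/dt = Q(Cᵢ₋₁ − Cᵢ), so τᵢ = Vᵢ/Q.
τ₁ = 114/4.55 = 25.055 s; τ₂ = 172/4.55 = 37.802 s.
Tank 1: C₁ = C_in(1 − e^(−t/τ₁)). Tank 2 (τ₁ ≠ τ₂): C₂ = C_in[1 − (τ₁ e^(−t/τ₁) − τ₂ e^(−t/τ₂))/(τ₁ − τ₂)].
At t = 58.8: e^(−t/τ₁) = 0.095671, e^(−t/τ₂) = 0.21109.
C₂ = 3.50·[1 − (25.055·0.095671 − 37.802·0.21109)/(-12.747)] = 3.50·0.56205 = 1.9672 g/L.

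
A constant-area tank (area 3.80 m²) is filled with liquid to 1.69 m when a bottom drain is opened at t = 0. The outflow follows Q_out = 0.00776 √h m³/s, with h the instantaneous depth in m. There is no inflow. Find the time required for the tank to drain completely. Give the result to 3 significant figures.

1270 s

With no inflow, A dh/dt = −0.00776 √h.
Separate and integrate: 2(√h − √h₀) = −(0.00776/A) t.
Set h = 0: 2√h₀ = (0.00776/A) t_empty ⇒ t_empty = 2A√h₀/0.00776.
t_empty = 2·3.80·√1.69/0.00776 = 7.6000·1.3000/0.00776 = 1273.2 s.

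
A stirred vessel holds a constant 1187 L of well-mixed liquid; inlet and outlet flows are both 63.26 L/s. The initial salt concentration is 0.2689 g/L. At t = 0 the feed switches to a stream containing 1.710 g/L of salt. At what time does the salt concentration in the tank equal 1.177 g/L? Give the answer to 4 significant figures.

Accumulation = in − out for the solute gives V dC/dt = Q(C_in − C), so τ = V/Q = 18.7638 s.
C(t) = C_in + (C₀ − C_in) e^(−t/τ). Set C = 1.177 and solve for t:
e^(−t/τ) = (C − C_in)/(C₀ − C_in) = (1.177 − 1.710)/(0.2689 − 1.710) = 0.369856
t = −τ ln(…) = 18.7638 × 0.994641 = 18.6633 s.

18.66 s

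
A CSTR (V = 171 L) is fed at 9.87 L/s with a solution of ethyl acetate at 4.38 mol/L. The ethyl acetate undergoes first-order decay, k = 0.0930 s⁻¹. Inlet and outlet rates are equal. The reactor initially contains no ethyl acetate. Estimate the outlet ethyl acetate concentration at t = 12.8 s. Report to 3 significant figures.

Accumulation = in − out − consumed: V dC/dt = Q C_in − Q C − k V C.
This is linear with rate a = Q/V + k = 0.15072 s⁻¹.
C_ss = Q C_in/(Q + kV) = 1.6774 mol/L; C(t) = C_ss + (C₀ − C_ss) e^(−a t).
C(12.8) = 1.6774 + (-1.6774)·e^(−0.15072·12.8) = 1.6774 + (-1.6774)·0.14526 = 1.4337 mol/L.

1.43 mol/L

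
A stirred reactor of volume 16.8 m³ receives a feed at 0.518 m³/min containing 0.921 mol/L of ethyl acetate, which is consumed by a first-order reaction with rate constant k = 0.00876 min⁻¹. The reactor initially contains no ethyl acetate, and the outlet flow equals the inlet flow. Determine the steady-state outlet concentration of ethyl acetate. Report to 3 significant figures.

0.717 mol/L

V dC/dt = Q(C_in − C) − k V C.
Steady state (dC/dt = 0): C_ss = Q C_in/(Q + kV) = C_in/(1 + kV/Q).
C_ss = 0.518·0.921/(0.518 + 0.00876·16.8) = 0.47708/0.66517 = 0.71723 mol/L.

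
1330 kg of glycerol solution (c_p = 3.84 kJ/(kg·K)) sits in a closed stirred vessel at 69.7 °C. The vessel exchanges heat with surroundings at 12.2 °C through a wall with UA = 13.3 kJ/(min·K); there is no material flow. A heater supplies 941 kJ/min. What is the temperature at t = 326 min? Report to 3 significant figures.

77.3 °C

Lumped-capacitance energy balance: M c_p dT/dt = UA(T_amb − T) + Q̇.
dT/dt = (T_ss − T)/τ with T_ss = T_amb + Q̇/UA = 12.2 + 941/13.3 = 82.952 °C, τ = M c_p/UA = 1330·3.84/13.3 = 384.00 min.
Integrating: T(t) = T_ss + (T₀ − T_ss) e^(−t/τ).
T(326) = 82.952 + (-13.252)·0.42786 = 77.282 °C.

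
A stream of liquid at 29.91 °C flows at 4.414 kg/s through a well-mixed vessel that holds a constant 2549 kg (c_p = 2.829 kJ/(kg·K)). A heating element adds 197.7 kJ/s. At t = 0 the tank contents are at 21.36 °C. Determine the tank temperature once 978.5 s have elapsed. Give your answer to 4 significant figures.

Heat balance on the well-mixed liquid: M c_p dT/dt = ṁ c_p (T_in − T) + 197.7.
Rearrange: dT/dt = (T_ss − T)/τ with τ = M/ṁ = 577.481 s and T_ss = T_in + Q̇/(ṁ c_p) = 45.7422 °C.
T approaches T_ss exponentially: T(t) = T_ss + (T₀ − T_ss) e^(−t/τ).
T(978.5) = 45.7422 + (-24.3822)·e^(−978.5/577.481) = 45.7422 + (-24.3822)·0.183704 = 41.2631 °C.

41.26 °C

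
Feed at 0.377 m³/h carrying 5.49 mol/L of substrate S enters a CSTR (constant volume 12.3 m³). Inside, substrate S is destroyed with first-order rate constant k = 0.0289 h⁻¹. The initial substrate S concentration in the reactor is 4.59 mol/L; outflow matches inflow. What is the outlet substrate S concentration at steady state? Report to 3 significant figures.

2.83 mol/L

V dC/dt = Q(C_in − C) − k V C.
At steady state: 0 = Q C_in − (Q + kV) C_ss, so C_ss = Q C_in/(Q + kV).
C_ss = 0.377·5.49/(0.377 + 0.0289·12.3) = 2.0697/0.73247 = 2.8257 mol/L.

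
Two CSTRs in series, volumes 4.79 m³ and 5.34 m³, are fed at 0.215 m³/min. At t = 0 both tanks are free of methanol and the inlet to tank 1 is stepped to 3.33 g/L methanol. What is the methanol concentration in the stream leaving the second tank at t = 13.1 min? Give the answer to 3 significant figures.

Time constants: τᵢ = Vᵢ/Q for each well-mixed tank.
τ₁ = 4.79/0.215 = 22.279 min; τ₂ = 5.34/0.215 = 24.837 min.
Solving the cascade with C₁(0)=C₂(0)=0 gives C₂(t) = C_in[1 − (τ₁ e^(−t/τ₁) − τ₂ e^(−t/τ₂))/(τ₁ − τ₂)].
At t = 13.1: e^(−t/τ₁) = 0.55544, e^(−t/τ₂) = 0.59012.
C₂ = 3.33·[1 − (22.279·0.55544 − 24.837·0.59012)/(-2.5581)] = 3.33·0.10787 = 0.35921 g/L.

0.359 g/L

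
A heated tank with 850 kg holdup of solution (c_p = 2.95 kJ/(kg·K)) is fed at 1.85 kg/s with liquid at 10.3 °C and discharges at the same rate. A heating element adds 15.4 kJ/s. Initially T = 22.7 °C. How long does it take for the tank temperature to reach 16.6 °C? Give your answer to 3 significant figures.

465 s

M c_p dT/dt = ṁ c_p (T_in − T) + Q̇.
τ = M/ṁ = 459.46 s; T_ss = T_in + Q̇/(ṁ c_p) = 13.122 °C.
T(t) = T_ss + (T₀ − T_ss) e^(−t/τ). Set T = 16.6:
e^(−t/τ) = (16.6 − 13.122)/(22.7 − 13.122) = 0.36314
t = −459.46 · ln(0.36314) = 465.42 s.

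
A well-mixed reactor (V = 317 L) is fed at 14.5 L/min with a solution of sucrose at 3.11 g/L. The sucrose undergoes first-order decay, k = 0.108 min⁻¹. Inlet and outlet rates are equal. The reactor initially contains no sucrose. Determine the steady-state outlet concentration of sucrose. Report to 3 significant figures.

Accumulation = in − out − consumed: V dC/dt = Q C_in − Q C − k V C.
At steady state: 0 = Q C_in − (Q + kV) C_ss, so C_ss = Q C_in/(Q + kV).
C_ss = 14.5·3.11/(14.5 + 0.108·317) = 45.095/48.736 = 0.92529 g/L.

0.925 g/L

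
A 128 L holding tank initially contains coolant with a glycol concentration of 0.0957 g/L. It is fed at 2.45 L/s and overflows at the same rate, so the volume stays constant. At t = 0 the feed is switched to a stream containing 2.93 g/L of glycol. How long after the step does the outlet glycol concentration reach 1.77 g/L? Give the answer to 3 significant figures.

46.7 s

Mass balance on the solute (V constant): V dC/dt = Q(C_in − C), so τ = V/Q = 52.245 s.
C(t) = C_in + (C₀ − C_in) e^(−t/τ). Set C = 1.77 and solve for t:
e^(−t/τ) = (C − C_in)/(C₀ − C_in) = (1.77 − 2.93)/(0.0957 − 2.93) = 0.40927
t = −τ ln(…) = 52.245 × 0.89337 = 46.674 s.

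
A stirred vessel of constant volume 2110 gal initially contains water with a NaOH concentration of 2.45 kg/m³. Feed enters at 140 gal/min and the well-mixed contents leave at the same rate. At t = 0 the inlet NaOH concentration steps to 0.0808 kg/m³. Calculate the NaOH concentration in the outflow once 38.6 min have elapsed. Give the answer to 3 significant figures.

0.264 kg/m³

Species balance on the tank: V dC/dt = Q(C_in − C).
Time constant τ = V/Q = 2110/140 = 15.071 min.
This is linear first-order; C(t) = C_in + (C₀ − C_in) e^(−t/τ).
C(38.6) = 0.0808 + (2.45 − 0.0808)·e^(−38.6/15.071) = 0.0808 + (2.3692)·0.077217 = 0.26374 kg/m³.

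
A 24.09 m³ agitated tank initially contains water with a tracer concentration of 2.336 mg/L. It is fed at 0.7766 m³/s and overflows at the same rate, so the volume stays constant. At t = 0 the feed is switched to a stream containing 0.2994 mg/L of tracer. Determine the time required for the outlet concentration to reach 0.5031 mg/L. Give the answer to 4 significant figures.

Species balance: V dC/dt = Q(C_in − C) ⇒ τ = V/Q = 31.0198 s.
C(t) = C_in + (C₀ − C_in) e^(−t/τ). Set C = 0.5031 and solve for t:
e^(−t/τ) = (C − C_in)/(C₀ − C_in) = (0.5031 − 0.2994)/(2.336 − 0.2994) = 0.100020
t = −τ ln(…) = 31.0198 × 2.30239 = 71.4197 s.

71.42 s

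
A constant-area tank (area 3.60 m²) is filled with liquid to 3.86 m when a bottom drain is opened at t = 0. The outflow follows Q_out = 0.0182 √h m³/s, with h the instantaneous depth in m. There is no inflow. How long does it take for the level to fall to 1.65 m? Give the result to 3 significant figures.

269 s

A dh/dt = −Q_out = −0.0182 √h.
Separate and integrate: 2(√h − √h₀) = −(0.0182/A) t.
t = 2A(√h₀ − √h)/0.0182 = 2·3.60·(√3.86 − √1.65)/0.0182
  = 7.2000 × (1.9647 − 1.2845) / 0.0182 = 269.08 s.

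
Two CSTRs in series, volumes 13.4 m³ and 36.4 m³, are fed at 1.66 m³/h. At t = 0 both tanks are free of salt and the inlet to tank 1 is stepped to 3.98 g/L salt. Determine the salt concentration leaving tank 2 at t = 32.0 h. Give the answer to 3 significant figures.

2.56 g/L

Each tank obeys Vᵢ dCᵢ/dt = Q(Cᵢ₋₁ − Cᵢ), so τᵢ = Vᵢ/Q.
τ₁ = 13.4/1.66 = 8.0723 h; τ₂ = 36.4/1.66 = 21.928 h.
Solving the cascade with C₁(0)=C₂(0)=0 gives C₂(t) = C_in[1 − (τ₁ e^(−t/τ₁) − τ₂ e^(−t/τ₂))/(τ₁ − τ₂)].
At t = 32.0: e^(−t/τ₁) = 0.018984, e^(−t/τ₂) = 0.23239.
C₂ = 3.98·[1 − (8.0723·0.018984 − 21.928·0.23239)/(-13.855)] = 3.98·0.64328 = 2.5602 g/L.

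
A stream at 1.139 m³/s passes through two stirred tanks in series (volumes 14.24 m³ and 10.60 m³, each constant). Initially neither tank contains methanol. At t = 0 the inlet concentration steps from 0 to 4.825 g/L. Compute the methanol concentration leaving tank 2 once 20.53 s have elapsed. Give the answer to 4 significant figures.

2.719 g/L

Each tank obeys Vᵢ dCᵢ/dt = Q(Cᵢ₋₁ − Cᵢ), so τᵢ = Vᵢ/Q.
τ₁ = 14.24/1.139 = 12.5022 s; τ₂ = 10.60/1.139 = 9.30641 s.
Solving the cascade with C₁(0)=C₂(0)=0 gives C₂(t) = C_in[1 − (τ₁ e^(−t/τ₁) − τ₂ e^(−t/τ₂))/(τ₁ − τ₂)].
At t = 20.53: e^(−t/τ₁) = 0.193571, e^(−t/τ₂) = 0.110140.
C₂ = 4.825·[1 − (12.5022·0.193571 − 9.30641·0.110140)/(3.19579)] = 4.825·0.563470 = 2.71874 g/L.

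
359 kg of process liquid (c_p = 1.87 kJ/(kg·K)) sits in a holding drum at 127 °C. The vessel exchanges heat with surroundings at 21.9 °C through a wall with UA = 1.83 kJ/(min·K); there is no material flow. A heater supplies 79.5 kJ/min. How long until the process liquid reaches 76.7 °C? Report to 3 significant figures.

Lumped-capacitance energy balance: M c_p dT/dt = UA(T_amb − T) + Q̇.
τ = M c_p/UA = 366.85 min; T_ss = T_amb + Q̇/UA = 21.9 + 79.5/1.83 = 65.343 °C.
T(t) = T_ss + (T₀ − T_ss)e^(−t/τ); set T = 76.7:
t = −τ ln[(T − T_ss)/(T₀ − T_ss)] = −366.85 · ln(0.18420) = 620.60 min.

621 min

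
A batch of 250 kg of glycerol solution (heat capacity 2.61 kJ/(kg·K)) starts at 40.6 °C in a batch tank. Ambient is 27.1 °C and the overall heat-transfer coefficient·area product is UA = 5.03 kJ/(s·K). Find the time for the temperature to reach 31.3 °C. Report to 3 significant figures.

151 s

Heat balance on the well-mixed liquid: M c_p dT/dt = −UA(T − T_amb).
τ = M c_p/UA = 129.72 s; T_ss = T_amb = 27.100 °C.
T(t) = T_ss + (T₀ − T_ss)e^(−t/τ); set T = 31.3:
t = −τ ln[(T − T_ss)/(T₀ − T_ss)] = −129.72 · ln(0.31111) = 151.46 s.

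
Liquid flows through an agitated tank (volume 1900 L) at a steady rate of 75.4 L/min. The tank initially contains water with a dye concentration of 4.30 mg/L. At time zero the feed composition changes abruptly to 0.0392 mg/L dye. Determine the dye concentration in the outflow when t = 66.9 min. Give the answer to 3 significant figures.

0.339 mg/L

Mass balance on the solute (V constant): V dC/dt = Q(C_in − C).
Time constant τ = V/Q = 1900/75.4 = 25.199 min.
This is linear first-order; C(t) = C_in + (C₀ − C_in) e^(−t/τ).
C(66.9) = 0.0392 + (4.30 − 0.0392)·e^(−66.9/25.199) = 0.0392 + (4.2608)·0.070308 = 0.33877 mg/L.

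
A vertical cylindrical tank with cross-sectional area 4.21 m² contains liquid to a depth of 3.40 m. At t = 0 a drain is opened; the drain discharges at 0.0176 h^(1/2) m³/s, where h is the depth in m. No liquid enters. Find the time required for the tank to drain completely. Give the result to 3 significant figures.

882 s

A dh/dt = −Q_out = −0.0176 √h.
This is separable: 2 d(√h)/dt = −0.0176/A, so √h = √h₀ − (0.0176/(2A)) t.
Tank is empty when √h = 0: t_empty = 2A√h₀/0.0176.
t_empty = 2·4.21·√3.40/0.0176 = 8.4200·1.8439/0.0176 = 882.14 s.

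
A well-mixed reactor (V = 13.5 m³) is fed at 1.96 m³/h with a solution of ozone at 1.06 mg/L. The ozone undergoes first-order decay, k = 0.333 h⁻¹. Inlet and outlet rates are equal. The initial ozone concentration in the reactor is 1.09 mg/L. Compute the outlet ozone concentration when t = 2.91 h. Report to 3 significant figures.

0.513 mg/L

Species balance: V dC/dt = Q C_in − Q C − k V C.
dC/dt = (Q/V) C_in − (Q/V + k) C; effective rate a = Q/V + k = 0.14519 + 0.333 = 0.47819 h⁻¹.
C_ss = Q C_in/(Q + kV) = 0.32183 mg/L; C(t) = C_ss + (C₀ − C_ss) e^(−a t).
C(2.91) = 0.32183 + (0.76817)·e^(−0.47819·2.91) = 0.32183 + (0.76817)·0.24870 = 0.51287 mg/L.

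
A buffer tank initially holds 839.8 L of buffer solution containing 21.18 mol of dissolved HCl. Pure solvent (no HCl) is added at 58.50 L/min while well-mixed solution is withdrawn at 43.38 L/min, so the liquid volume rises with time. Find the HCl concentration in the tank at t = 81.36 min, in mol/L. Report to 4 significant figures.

Let m(t) be the amount of HCl. Volume: V(t) = V₀ + (Q_in − Q_out) t = 839.8 + 15.1200 t; V(81.36) = 2069.96 L.
Solute balance: dm/dt = 0 − Q_out C = −Q_out m/V(t).
dm/m = −Q_out dt/(V₀ + 15.1200 t); integrating gives ln(m/m₀) = −(Q_out/(Q_in−Q_out)) ln(V/V₀).
m = m₀ (V₀/V)^(Q_out/(Q_in−Q_out)) = 21.18 × (839.8/2069.96)^(2.86905) = 1.59174 mol.
C = m/V = 1.59174/2069.96 = 0.000768968 mol/L.

0.0007690 mol/L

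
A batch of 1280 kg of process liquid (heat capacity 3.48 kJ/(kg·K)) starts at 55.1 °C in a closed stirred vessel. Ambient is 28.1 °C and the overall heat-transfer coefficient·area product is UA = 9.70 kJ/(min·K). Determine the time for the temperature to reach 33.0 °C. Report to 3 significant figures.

784 min

Lumped-capacitance energy balance: M c_p dT/dt = UA(T_amb − T).
τ = M c_p/UA = 459.22 min; T_ss = T_amb = 28.100 °C.
T(t) = T_ss + (T₀ − T_ss)e^(−t/τ); set T = 33.0:
t = −τ ln[(T − T_ss)/(T₀ − T_ss)] = −459.22 · ln(0.18148) = 783.70 min.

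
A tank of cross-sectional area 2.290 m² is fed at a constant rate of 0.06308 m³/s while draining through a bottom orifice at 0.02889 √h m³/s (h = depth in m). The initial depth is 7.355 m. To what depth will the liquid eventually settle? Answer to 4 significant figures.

4.767 m

Level balance: A dh/dt = 0.06308 − 0.02889 √h. Setting dh/dt = 0:
Q_in = 0.02889 √h_ss ⇒ √h_ss = 0.06308/0.02889 = 2.18345.
h_ss = 2.18345² = 4.76747 m. (Since h₀ = 7.355 m > h_ss, the level will fall toward this value.)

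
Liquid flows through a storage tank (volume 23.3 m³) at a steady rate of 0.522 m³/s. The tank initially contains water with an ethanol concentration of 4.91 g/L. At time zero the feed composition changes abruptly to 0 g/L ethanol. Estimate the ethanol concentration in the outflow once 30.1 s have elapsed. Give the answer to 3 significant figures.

Mass balance on the solute (V constant): V dC/dt = Q(C_in − C).
So dC/dt = (C_in − C)/τ with τ = V/Q = 23.3/0.522 = 44.636 s.
C approaches C_in exponentially: C(t) = C_in + (C₀ − C_in) e^(−t/τ).
C(30.1) = 0 + (4.91 − 0)·e^(−30.1/44.636) = 0 + (4.9100)·0.50949 = 2.5016 g/L.

2.50 g/L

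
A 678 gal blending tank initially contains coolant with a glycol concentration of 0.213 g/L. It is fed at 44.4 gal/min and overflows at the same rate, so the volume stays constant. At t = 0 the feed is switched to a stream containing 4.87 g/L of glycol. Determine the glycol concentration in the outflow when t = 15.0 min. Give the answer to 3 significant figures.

3.13 g/L

Accumulation = in − out for the solute gives V dC/dt = Q(C_in − C).
Rewrite as dC/dt + C/τ = C_in/τ, τ = V/Q = 15.270 min.
C approaches C_in exponentially: C(t) = C_in + (C₀ − C_in) e^(−t/τ).
C(15.0) = 4.87 + (0.213 − 4.87)·e^(−15.0/15.270) = 4.87 + (-4.6570)·0.37445 = 3.1262 g/L.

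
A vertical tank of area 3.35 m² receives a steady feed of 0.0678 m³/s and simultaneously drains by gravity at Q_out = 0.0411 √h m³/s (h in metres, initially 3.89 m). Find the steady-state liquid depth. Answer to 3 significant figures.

Level balance: A dh/dt = 0.0678 − 0.0411 √h. Setting dh/dt = 0:
Q_in = 0.0411 √h_ss ⇒ √h_ss = 0.0678/0.0411 = 1.6496.
h_ss = 1.6496² = 2.7213 m. (Since h₀ = 3.89 m > h_ss, the level will fall toward this value.)

2.72 m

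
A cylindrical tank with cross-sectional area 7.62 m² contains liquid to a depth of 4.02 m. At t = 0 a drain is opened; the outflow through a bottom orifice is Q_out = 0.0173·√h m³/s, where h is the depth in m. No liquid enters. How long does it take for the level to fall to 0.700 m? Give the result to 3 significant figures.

With no inflow, A dh/dt = −0.0173 √h.
Separate and integrate: 2(√h − √h₀) = −(0.0173/A) t.
t = 2A(√h₀ − √h)/0.0173 = 2·7.62·(√4.02 − √0.700)/0.0173
  = 15.240 × (2.0050 − 0.83666) / 0.0173 = 1029.2 s.

1030 s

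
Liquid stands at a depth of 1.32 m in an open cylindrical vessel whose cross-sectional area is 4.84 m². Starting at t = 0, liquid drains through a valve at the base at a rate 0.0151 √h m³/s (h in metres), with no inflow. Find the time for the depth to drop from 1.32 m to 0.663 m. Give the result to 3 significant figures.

215 s

A dh/dt = −Q_out = −0.0151 √h.
Separate and integrate: 2(√h − √h₀) = −(0.0151/A) t.
t = 2A(√h₀ − √h)/0.0151 = 2·4.84·(√1.32 − √0.663)/0.0151
  = 9.6800 × (1.1489 − 0.81425) / 0.0151 = 214.54 s.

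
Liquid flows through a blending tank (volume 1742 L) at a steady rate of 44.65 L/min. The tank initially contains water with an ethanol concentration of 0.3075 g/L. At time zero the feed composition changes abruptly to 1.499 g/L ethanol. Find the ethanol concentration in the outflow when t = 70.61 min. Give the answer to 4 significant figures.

Unsteady species balance (constant V, well mixed): V dC/dt = Q(C_in − C).
So dC/dt = (C_in − C)/τ with τ = V/Q = 1742/44.65 = 39.0146 min.
Solution: C(t) = C_in + (C₀ − C_in) e^(−t/τ).
C(70.61) = 1.499 + (0.3075 − 1.499)·e^(−70.61/39.0146) = 1.499 + (-1.19150)·0.163681 = 1.30397 g/L.

1.304 g/L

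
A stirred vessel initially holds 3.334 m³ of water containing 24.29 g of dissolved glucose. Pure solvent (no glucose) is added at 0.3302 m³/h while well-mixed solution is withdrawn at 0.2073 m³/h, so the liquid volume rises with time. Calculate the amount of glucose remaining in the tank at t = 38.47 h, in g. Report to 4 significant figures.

Let m(t) be the amount of glucose. Volume: V(t) = V₀ + (Q_in − Q_out) t = 3.334 + 0.122900 t; V(38.47) = 8.06196 m³.
Species balance (pure solvent in): dm/dt = −Q_out · m/V(t).
dm/m = −Q_out dt/(V₀ + 0.122900 t); integrating gives ln(m/m₀) = −(Q_out/(Q_in−Q_out)) ln(V/V₀).
m = m₀ (V₀/V)^(Q_out/(Q_in−Q_out)) = 24.29 × (3.334/8.06196)^(1.68674) = 5.47779 g.

5.478 g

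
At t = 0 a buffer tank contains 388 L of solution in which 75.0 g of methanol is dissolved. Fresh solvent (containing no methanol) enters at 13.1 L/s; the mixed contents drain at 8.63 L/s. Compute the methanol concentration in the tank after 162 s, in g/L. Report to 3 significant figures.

Total volume: dV/dt = Q_in − Q_out = 4.4700 L/s, so V(t) = 388 + 4.4700 t and V(162) = 1112.1 L.
Solute balance: dm/dt = 0 − Q_out C = −Q_out m/V(t).
dm/m = −Q_out dt/(V₀ + 4.4700 t); integrating gives ln(m/m₀) = −(Q_out/(Q_in−Q_out)) ln(V/V₀).
m = m₀ (V₀/V)^(Q_out/(Q_in−Q_out)) = 75.0 × (388/1112.1)^(1.9306) = 9.8202 g.
C = m/V = 9.8202/1112.1 = 0.0088300 g/L.

0.00883 g/L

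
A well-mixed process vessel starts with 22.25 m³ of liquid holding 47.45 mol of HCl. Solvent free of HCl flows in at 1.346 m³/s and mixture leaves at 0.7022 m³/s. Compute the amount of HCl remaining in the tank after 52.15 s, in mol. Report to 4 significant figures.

Let m(t) be the amount of HCl. Volume: V(t) = V₀ + (Q_in − Q_out) t = 22.25 + 0.643800 t; V(52.15) = 55.8242 m³.
Solute balance: dm/dt = 0 − Q_out C = −Q_out m/V(t).
Separate: dm/m = −Q_out dt/V(t) ⇒ ln(m/m₀) = −(Q_out/(Q_in−Q_out)) ln(V/V₀).
m = m₀ (V₀/V)^(Q_out/(Q_in−Q_out)) = 47.45 × (22.25/55.8242)^(1.09071) = 17.3982 mol.

17.40 mol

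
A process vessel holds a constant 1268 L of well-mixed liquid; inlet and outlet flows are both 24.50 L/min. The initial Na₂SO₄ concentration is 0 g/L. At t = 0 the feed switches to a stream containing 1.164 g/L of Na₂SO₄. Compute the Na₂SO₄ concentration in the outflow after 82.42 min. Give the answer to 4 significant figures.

0.9272 g/L

Species balance on the tank: V dC/dt = Q(C_in − C).
Time constant τ = V/Q = 1268/24.50 = 51.7551 min.
Integrating: C(t) = C_in + (C₀ − C_in) e^(−t/τ).
C(82.42) = 1.164 + (0 − 1.164)·e^(−82.42/51.7551) = 1.164 + (-1.16400)·0.203416 = 0.927223 g/L.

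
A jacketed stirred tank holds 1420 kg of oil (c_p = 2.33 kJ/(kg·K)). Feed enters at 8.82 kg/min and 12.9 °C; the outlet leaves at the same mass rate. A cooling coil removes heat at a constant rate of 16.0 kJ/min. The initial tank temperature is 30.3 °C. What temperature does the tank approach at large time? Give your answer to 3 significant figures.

M c_p dT/dt = ṁ c_p (T_in − T) − Q̇.
At steady state dT/dt = 0 ⇒ T_ss = T_in − Q̇/(ṁ c_p) = 12.9 − 16.0/(8.82·2.33) = 12.121 °C.

12.1 °C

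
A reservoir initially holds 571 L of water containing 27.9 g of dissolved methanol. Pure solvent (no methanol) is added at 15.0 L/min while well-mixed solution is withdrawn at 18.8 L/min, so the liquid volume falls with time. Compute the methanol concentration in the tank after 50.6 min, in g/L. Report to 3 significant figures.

Let m(t) be the amount of methanol. Volume: V(t) = V₀ + (Q_in − Q_out) t = 571 − 3.8000 t; V(50.6) = 378.72 L.
No methanol enters, so dm/dt = −Q_out · (m/V).
dm/m = −Q_out dt/(V₀ − 3.8000 t); integrating gives ln(m/m₀) = −(Q_out/(Q_in−Q_out)) ln(V/V₀).
m = m₀ (V₀/V)^(Q_out/(Q_in−Q_out)) = 27.9 × (571/378.72)^(-4.9474) = 3.6593 g.
C = m/V = 3.6593/378.72 = 0.0096623 g/L.

0.00966 g/L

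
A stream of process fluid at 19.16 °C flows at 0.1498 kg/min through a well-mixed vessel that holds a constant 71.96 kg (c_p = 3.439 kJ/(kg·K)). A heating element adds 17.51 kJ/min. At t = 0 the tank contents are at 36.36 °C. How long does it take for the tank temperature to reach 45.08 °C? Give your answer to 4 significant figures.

M c_p dT/dt = ṁ c_p (T_in − T) + Q̇.
τ = M/ṁ = 480.374 min; T_ss = T_in + Q̇/(ṁ c_p) = 53.1493 °C.
T(t) = T_ss + (T₀ − T_ss) e^(−t/τ). Set T = 45.08:
e^(−t/τ) = (45.08 − 53.1493)/(36.36 − 53.1493) = 0.480621
t = −480.374 · ln(0.480621) = 351.958 min.

352.0 min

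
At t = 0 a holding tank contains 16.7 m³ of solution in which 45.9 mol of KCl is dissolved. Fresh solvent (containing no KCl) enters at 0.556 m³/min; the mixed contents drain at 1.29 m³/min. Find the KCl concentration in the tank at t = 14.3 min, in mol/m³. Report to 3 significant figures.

Total volume: dV/dt = Q_in − Q_out = -0.73400 m³/min, so V(t) = 16.7 − 0.73400 t and V(14.3) = 6.2038 m³.
Solute balance: dm/dt = 0 − Q_out C = −Q_out m/V(t).
dm/m = −Q_out dt/(V₀ − 0.73400 t); integrating gives ln(m/m₀) = −(Q_out/(Q_in−Q_out)) ln(V/V₀).
m = m₀ (V₀/V)^(Q_out/(Q_in−Q_out)) = 45.9 × (16.7/6.2038)^(-1.7575) = 8.0536 mol.
C = m/V = 8.0536/6.2038 = 1.2982 mol/m³.

1.30 mol/m³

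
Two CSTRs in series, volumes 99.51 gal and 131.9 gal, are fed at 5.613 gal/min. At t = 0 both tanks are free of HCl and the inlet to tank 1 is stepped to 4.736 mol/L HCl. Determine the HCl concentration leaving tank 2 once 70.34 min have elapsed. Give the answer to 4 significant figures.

4.045 mol/L

Each tank obeys Vᵢ dCᵢ/dt = Q(Cᵢ₋₁ − Cᵢ), so τᵢ = Vᵢ/Q.
τ₁ = 99.51/5.613 = 17.7285 min; τ₂ = 131.9/5.613 = 23.4990 min.
Solving the cascade with C₁(0)=C₂(0)=0 gives C₂(t) = C_in[1 − (τ₁ e^(−t/τ₁) − τ₂ e^(−t/τ₂))/(τ₁ − τ₂)].
At t = 70.34: e^(−t/τ₁) = 0.0189183, e^(−t/τ₂) = 0.0501209.
C₂ = 4.736·[1 − (17.7285·0.0189183 − 23.4990·0.0501209)/(-5.77053)] = 4.736·0.854017 = 4.04462 mol/L.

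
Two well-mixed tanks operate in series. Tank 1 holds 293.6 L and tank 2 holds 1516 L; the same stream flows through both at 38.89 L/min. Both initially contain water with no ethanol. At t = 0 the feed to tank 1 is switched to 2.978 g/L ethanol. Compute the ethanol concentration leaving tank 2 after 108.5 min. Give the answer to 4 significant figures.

Species balance on tank i: dCᵢ/dt = (Cᵢ₋₁ − Cᵢ)/τᵢ with τᵢ = Vᵢ/Q.
τ₁ = 293.6/38.89 = 7.54950 min; τ₂ = 1516/38.89 = 38.9817 min.
Tank 1: C₁ = C_in(1 − e^(−t/τ₁)). Tank 2 (τ₁ ≠ τ₂): C₂ = C_in[1 − (τ₁ e^(−t/τ₁) − τ₂ e^(−t/τ₂))/(τ₁ − τ₂)].
At t = 108.5: e^(−t/τ₁) = 5.73324e-07, e^(−t/τ₂) = 0.0618308.
C₂ = 2.978·[1 − (7.54950·5.73324e-07 − 38.9817·0.0618308)/(-31.4322)] = 2.978·0.923319 = 2.74964 g/L.

2.750 g/L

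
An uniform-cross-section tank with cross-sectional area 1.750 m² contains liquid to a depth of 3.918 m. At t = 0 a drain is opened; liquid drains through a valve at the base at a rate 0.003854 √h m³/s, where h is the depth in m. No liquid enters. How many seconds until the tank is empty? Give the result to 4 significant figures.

With no inflow, A dh/dt = −0.003854 √h.
∫ h^(−1/2) dh = −(0.003854/A) ∫ dt, giving 2√h = 2√h₀ − (0.003854/A) t.
Tank is empty when √h = 0: t_empty = 2A√h₀/0.003854.
t_empty = 2·1.750·√3.918/0.003854 = 3.50000·1.97939/0.003854 = 1797.58 s.

1798 s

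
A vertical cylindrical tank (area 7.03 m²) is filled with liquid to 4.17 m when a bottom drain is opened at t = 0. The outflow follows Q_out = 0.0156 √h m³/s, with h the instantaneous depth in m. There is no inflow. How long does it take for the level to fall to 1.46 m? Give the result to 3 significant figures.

751 s

With no inflow, A dh/dt = −0.0156 √h.
Separate and integrate: 2(√h − √h₀) = −(0.0156/A) t.
t = 2A(√h₀ − √h)/0.0156 = 2·7.03·(√4.17 − √1.46)/0.0156
  = 14.060 × (2.0421 − 1.2083) / 0.0156 = 751.45 s.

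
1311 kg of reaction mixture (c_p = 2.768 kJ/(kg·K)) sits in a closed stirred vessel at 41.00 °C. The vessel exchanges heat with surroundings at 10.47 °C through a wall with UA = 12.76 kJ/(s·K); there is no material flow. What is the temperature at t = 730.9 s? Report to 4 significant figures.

12.81 °C

Lumped-capacitance energy balance: M c_p dT/dt = UA(T_amb − T).
dT/dt = (T_ss − T)/τ with T_ss = T_amb = 10.4700 °C, τ = M c_p/UA = 1311·2.768/12.76 = 284.392 s.
T approaches T_ss exponentially: T(t) = T_ss + (T₀ − T_ss) e^(−t/τ).
T(730.9) = 10.4700 + (30.5300)·0.0765325 = 12.8065 °C.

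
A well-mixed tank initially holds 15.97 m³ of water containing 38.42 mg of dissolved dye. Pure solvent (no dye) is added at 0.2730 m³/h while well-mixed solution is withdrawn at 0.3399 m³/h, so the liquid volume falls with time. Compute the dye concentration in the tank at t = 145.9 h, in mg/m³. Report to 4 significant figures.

0.05094 mg/m³

Let m(t) be the amount of dye. Volume: V(t) = V₀ + (Q_in − Q_out) t = 15.97 − 0.0669000 t; V(145.9) = 6.20929 m³.
Solute balance: dm/dt = 0 − Q_out C = −Q_out m/V(t).
dm/m = −Q_out dt/(V₀ − 0.0669000 t); integrating gives ln(m/m₀) = −(Q_out/(Q_in−Q_out)) ln(V/V₀).
m = m₀ (V₀/V)^(Q_out/(Q_in−Q_out)) = 38.42 × (15.97/6.20929)^(-5.08072) = 0.316320 mg.
C = m/V = 0.316320/6.20929 = 0.0509431 mg/m³.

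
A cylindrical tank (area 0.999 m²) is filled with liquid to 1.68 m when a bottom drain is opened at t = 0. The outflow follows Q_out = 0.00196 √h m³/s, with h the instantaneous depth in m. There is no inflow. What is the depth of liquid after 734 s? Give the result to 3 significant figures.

0.332 m

A dh/dt = −Q_out = −0.00196 √h.
∫ h^(−1/2) dh = −(0.00196/A) ∫ dt, giving 2√h = 2√h₀ − (0.00196/A) t.
√h = √1.68 − 0.00196·734/(2·0.999) = 1.2961 − 0.72004 = 0.57611.
h = 0.57611² = 0.33190 m.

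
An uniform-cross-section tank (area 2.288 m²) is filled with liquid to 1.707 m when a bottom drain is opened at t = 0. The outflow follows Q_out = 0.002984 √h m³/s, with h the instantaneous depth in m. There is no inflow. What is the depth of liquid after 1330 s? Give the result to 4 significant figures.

0.1929 m

A dh/dt = −Q_out = −0.002984 √h.
∫ h^(−1/2) dh = −(0.002984/A) ∫ dt, giving 2√h = 2√h₀ − (0.002984/A) t.
√h = √1.707 − 0.002984·1330/(2·2.288) = 1.30652 − 0.867290 = 0.439232.
h = 0.439232² = 0.192925 m.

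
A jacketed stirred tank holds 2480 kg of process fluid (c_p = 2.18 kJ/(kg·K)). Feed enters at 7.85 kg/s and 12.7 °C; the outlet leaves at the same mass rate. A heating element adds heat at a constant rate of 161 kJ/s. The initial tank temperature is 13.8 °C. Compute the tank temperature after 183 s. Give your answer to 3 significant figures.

First-law balance (no shaft work): M c_p dT/dt = ṁ c_p (T_in − T) + 161.
τ = M/ṁ = 315.92 s; T_ss = T_in + Q̇/(ṁ c_p) = 12.7 + 161/(7.85·2.18) = 22.108 °C.
T approaches T_ss exponentially: T(t) = T_ss + (T₀ − T_ss) e^(−t/τ).
T(183) = 22.108 + (-8.3081)·e^(−183/315.92) = 22.108 + (-8.3081)·0.56032 = 17.453 °C.

17.5 °C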